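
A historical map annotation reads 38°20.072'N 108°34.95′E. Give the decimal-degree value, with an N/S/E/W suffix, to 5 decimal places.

38.33453° N, 108.58250° E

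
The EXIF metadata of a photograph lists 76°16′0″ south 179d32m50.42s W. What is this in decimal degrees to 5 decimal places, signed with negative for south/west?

Latitude: 76 + 16/60 + 0/3600 = 76.266667
S ⇒ negate
Longitude: 32′ + 50.42″ = 32.84033′; 179 + 32.84033/60 = 179.547339
hemisphere W, so the sign is −

-76.26667, -179.54734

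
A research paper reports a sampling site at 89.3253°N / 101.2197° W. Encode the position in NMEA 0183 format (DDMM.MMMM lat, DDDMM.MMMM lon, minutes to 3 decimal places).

8919.518,N / 10113.182,W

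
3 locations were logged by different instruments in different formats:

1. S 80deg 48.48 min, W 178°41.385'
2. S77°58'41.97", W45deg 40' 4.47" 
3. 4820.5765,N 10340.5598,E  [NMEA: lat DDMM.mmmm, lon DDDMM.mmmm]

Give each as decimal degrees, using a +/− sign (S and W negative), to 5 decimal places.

Point 1:
  φ: 80 + 48.48/60 = 80.808000
  S → negative
  Longitude: 178 + 41.385/60 = 178.689750
  hemisphere W, so the sign is −
Point 2:
  Latitude: 58′ + 41.97″ = 58.69950′; 77 + 58.69950/60 = 77.978325
  S ⇒ negate
  Longitude: 45° + 40/60 + 4.47/3600 = 45 + 0.666667 + 0.001242 = 45.667908
  W → negative
Point 3:
  Latitude: degrees = first 2 digits = 48, minutes = 20.5765; 48 + 20.5765/60 = 48.342942
  N → positive
  λ: degrees = first 3 digits = 103, minutes = 40.5598; 103 + 40.5598/60 = 103.675997
  E → positive

1. -80.80800, -178.68975
2. -77.97833, -45.66791
3. 48.34294, 103.67600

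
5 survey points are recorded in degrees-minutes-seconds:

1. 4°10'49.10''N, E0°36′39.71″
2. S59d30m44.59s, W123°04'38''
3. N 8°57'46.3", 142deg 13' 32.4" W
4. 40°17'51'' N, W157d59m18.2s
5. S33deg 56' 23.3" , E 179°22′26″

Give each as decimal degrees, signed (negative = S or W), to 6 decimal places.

1. 4.180306, 0.611031
2. -59.512386, -123.077222
3. 8.962861, -142.225667
4. 40.297500, -157.988389
5. -33.939806, 179.373889

Point 1:
  Lat: 10′ + 49.1″ = 10.81833′; 4 + 10.81833/60 = 4.1803056
  N ⇒ keep positive
  λ: 36′ + 39.71″ = 36.66183′; 0 + 36.66183/60 = 0.6110306
  E ⇒ keep positive
Point 2:
  Latitude: 59° + 30/60 + 44.59/3600 = 59 + 0.500000 + 0.012386 = 59.5123861
  S → negative
  Longitude: 4′ + 38″ = 4.63333′; 123 + 4.63333/60 = 123.0772222
  W → negative
Point 3:
  Latitude: 8 + 57/60 + 46.3/3600 = 8.9628611
  N → positive
  λ: 13′ + 32.4″ = 13.54000′; 142 + 13.54000/60 = 142.2256667
  W ⇒ negate
Point 4:
  Lat: 40 + 17/60 + 51/3600 = 40.2975000
  N → positive
  Lon: 157 + 59/60 + 18.2/3600 = 157.9883889
  hemisphere W, so the sign is −
Point 5:
  Latitude: 33° + 56/60 + 23.3/3600 = 33 + 0.933333 + 0.006472 = 33.9398056
  S ⇒ negate
  Longitude: 179 + 22/60 + 26/3600 = 179.3738889
  E → positive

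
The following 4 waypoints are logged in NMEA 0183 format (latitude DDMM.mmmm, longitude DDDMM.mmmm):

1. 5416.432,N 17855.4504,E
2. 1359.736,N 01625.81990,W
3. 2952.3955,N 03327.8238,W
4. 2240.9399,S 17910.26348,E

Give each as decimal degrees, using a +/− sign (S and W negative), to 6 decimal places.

1. 54.273867, 178.924173
2. 13.995600, -16.430332
3. 29.873258, -33.463730
4. -22.682332, 179.171058

Point 1:
  Lat: split at 2 digits → 54° and 16.432′; 54 + 16.432/60 = 54.2738667
  N ⇒ keep positive
  Lon: degrees = first 3 digits = 178, minutes = 55.4504; 178 + 55.4504/60 = 178.9241733
  E ⇒ keep positive
Point 2:
  Latitude: degrees = first 2 digits = 13, minutes = 59.736; 13 + 59.736/60 = 13.9956000
  N ⇒ keep positive
  λ: split at 3 digits → 016° and 25.8199′; 16 + 25.8199/60 = 16.4303317
  W → negative
Point 3:
  Latitude: degrees = first 2 digits = 29, minutes = 52.3955; 29 + 52.3955/60 = 29.8732583
  N ⇒ keep positive
  Lon: split at 3 digits → 033° and 27.8238′; 33 + 27.8238/60 = 33.4637300
  W → negative
Point 4:
  Lat: split at 2 digits → 22° and 40.9399′; 22 + 40.9399/60 = 22.6823317
  S ⇒ negate
  Lon: degrees = first 3 digits = 179, minutes = 10.26348; 179 + 10.26348/60 = 179.1710580
  E ⇒ keep positive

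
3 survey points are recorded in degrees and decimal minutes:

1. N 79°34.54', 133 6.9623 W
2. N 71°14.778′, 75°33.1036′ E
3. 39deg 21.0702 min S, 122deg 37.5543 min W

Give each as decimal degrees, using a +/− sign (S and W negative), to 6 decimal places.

Point 1:
  Lat: 79 + 34.54/60 = 79.5756667
  N → positive
  λ: 133 + 6.9623/60 = 133.1160383
  hemisphere W, so the sign is −
Point 2:
  φ: 71 + 14.778/60 = 71.2463000
  N ⇒ keep positive
  Longitude: 33.1036′ = 0.551727°; total 75.5517267
  E → positive
Point 3:
  Lat: 21.0702′ = 0.351170°; total 39.3511700
  S → negative
  λ: 37.5543′ = 0.625905°; total 122.6259050
  hemisphere W, so the sign is −

1. 79.575667, -133.116038
2. 71.246300, 75.551727
3. -39.351170, -122.625905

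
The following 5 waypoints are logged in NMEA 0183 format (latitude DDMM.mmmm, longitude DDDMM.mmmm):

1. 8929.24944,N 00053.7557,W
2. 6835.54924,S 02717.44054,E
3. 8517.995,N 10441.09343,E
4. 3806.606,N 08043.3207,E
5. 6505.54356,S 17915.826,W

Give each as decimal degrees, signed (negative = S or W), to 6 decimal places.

1. 89.487491, -0.895928
2. -68.592487, 27.290676
3. 85.299917, 104.684891
4. 38.110100, 80.722012
5. -65.092393, -179.263767

Point 1:
  φ: degrees = first 2 digits = 89, minutes = 29.24944; 89 + 29.24944/60 = 89.4874907
  N ⇒ keep positive
  Lon: degrees = first 3 digits = 0, minutes = 53.7557; 0 + 53.7557/60 = 0.8959283
  hemisphere W, so the sign is −
Point 2:
  φ: degrees = first 2 digits = 68, minutes = 35.54924; 68 + 35.54924/60 = 68.5924873
  hemisphere S, so the sign is −
  Lon: degrees = first 3 digits = 27, minutes = 17.44054; 27 + 17.44054/60 = 27.2906757
  E → positive
Point 3:
  φ: degrees = first 2 digits = 85, minutes = 17.995; 85 + 17.995/60 = 85.2999167
  N ⇒ keep positive
  λ: degrees = first 3 digits = 104, minutes = 41.09343; 104 + 41.09343/60 = 104.6848905
  E ⇒ keep positive
Point 4:
  Lat: degrees = first 2 digits = 38, minutes = 6.606; 38 + 6.606/60 = 38.1101000
  N → positive
  λ: split at 3 digits → 080° and 43.3207′; 80 + 43.3207/60 = 80.7220117
  E ⇒ keep positive
Point 5:
  Latitude: split at 2 digits → 65° and 5.54356′; 65 + 5.54356/60 = 65.0923927
  hemisphere S, so the sign is −
  λ: degrees = first 3 digits = 179, minutes = 15.826; 179 + 15.826/60 = 179.2637667
  W → negative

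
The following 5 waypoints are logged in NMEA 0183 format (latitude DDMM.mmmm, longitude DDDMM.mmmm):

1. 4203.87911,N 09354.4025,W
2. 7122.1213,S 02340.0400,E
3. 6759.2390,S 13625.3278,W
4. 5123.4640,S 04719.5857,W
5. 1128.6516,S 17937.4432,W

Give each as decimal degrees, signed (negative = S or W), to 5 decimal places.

1. 42.06465, -93.90671
2. -71.36869, 23.66733
3. -67.98732, -136.42213
4. -51.39107, -47.32643
5. -11.47753, -179.62405

Point 1:
  φ: split at 2 digits → 42° and 3.87911′; 42 + 3.87911/60 = 42.064652
  N ⇒ keep positive
  Lon: split at 3 digits → 093° and 54.4025′; 93 + 54.4025/60 = 93.906708
  hemisphere W, so the sign is −
Point 2:
  Latitude: split at 2 digits → 71° and 22.1213′; 71 + 22.1213/60 = 71.368688
  S → negative
  Longitude: degrees = first 3 digits = 23, minutes = 40.04; 23 + 40.04/60 = 23.667333
  E ⇒ keep positive
Point 3:
  Lat: split at 2 digits → 67° and 59.239′; 67 + 59.239/60 = 67.987317
  S → negative
  Lon: split at 3 digits → 136° and 25.3278′; 136 + 25.3278/60 = 136.422130
  W → negative
Point 4:
  φ: degrees = first 2 digits = 51, minutes = 23.464; 51 + 23.464/60 = 51.391067
  S → negative
  Lon: degrees = first 3 digits = 47, minutes = 19.5857; 47 + 19.5857/60 = 47.326428
  hemisphere W, so the sign is −
Point 5:
  φ: split at 2 digits → 11° and 28.6516′; 11 + 28.6516/60 = 11.477527
  S → negative
  Longitude: degrees = first 3 digits = 179, minutes = 37.4432; 179 + 37.4432/60 = 179.624053
  hemisphere W, so the sign is −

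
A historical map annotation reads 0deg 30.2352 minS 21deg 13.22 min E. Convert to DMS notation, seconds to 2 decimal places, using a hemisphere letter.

Lat: fractional minutes 0.23520 × 60 = 14.1120″
Lon: 13.22000′ → 13′ and 0.22000 × 60 = 13.2000″

0°30′14.11″ S, 21°13′13.20″ E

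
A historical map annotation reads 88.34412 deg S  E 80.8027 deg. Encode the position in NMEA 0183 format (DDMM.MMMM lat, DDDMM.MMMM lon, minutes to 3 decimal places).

8820.647,S / 08048.162,E

Lat: 88° + 0.344120 × 60 = 88° 20.64720′
Lon: fractional part 0.802700 → 48.16200 minutes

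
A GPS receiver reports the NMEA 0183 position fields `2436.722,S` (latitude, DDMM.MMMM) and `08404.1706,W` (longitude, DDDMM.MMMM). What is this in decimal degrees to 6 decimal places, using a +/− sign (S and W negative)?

-24.612033, -84.069510

Latitude: split at 2 digits → 24° and 36.722′; 24 + 36.722/60 = 24.6120333
S ⇒ negate
Longitude: degrees = first 3 digits = 84, minutes = 4.1706; 84 + 4.1706/60 = 84.0695100
hemisphere W, so the sign is −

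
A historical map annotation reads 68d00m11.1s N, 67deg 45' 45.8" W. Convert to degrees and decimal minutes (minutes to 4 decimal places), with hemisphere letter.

68° 0.1850′ N, 67° 45.7633′ W

Latitude: seconds/60 = 0.18500; minutes = 0 + 0.18500 = 0.185000
Lon: seconds/60 = 0.76333; minutes = 45 + 0.76333 = 45.763333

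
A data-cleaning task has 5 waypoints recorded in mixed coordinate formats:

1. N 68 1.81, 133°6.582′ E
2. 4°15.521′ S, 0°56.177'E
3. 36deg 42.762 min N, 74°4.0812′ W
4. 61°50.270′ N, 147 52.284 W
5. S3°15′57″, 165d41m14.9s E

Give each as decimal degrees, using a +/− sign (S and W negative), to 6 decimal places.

Point 1:
  φ: 1.81′ = 0.030167°; total 68.0301667
  N ⇒ keep positive
  Longitude: 133 + 6.582/60 = 133.1097000
  E ⇒ keep positive
Point 2:
  Lat: 15.521′ = 0.258683°; total 4.2586833
  S → negative
  Lon: 56.177′ = 0.936283°; total 0.9362833
  E → positive
Point 3:
  Lat: 42.762′ = 0.712700°; total 36.7127000
  N ⇒ keep positive
  Longitude: 74 + 4.0812/60 = 74.0680200
  W → negative
Point 4:
  Latitude: 50.27′ = 0.837833°; total 61.8378333
  N → positive
  Longitude: 52.284′ = 0.871400°; total 147.8714000
  hemisphere W, so the sign is −
Point 5:
  φ: 3 + 15/60 + 57/3600 = 3.2658333
  hemisphere S, so the sign is −
  Lon: 41′ + 14.9″ = 41.24833′; 165 + 41.24833/60 = 165.6874722
  E → positive

1. 68.030167, 133.109700
2. -4.258683, 0.936283
3. 36.712700, -74.068020
4. 61.837833, -147.871400
5. -3.265833, 165.687472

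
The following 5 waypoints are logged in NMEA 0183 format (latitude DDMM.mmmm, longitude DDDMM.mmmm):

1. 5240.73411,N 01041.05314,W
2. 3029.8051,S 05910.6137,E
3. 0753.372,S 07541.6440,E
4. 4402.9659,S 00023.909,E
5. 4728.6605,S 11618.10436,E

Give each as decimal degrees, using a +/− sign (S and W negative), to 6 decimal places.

Point 1:
  φ: split at 2 digits → 52° and 40.73411′; 52 + 40.73411/60 = 52.6789018
  N ⇒ keep positive
  Longitude: degrees = first 3 digits = 10, minutes = 41.05314; 10 + 41.05314/60 = 10.6842190
  hemisphere W, so the sign is −
Point 2:
  φ: split at 2 digits → 30° and 29.8051′; 30 + 29.8051/60 = 30.4967517
  hemisphere S, so the sign is −
  Lon: split at 3 digits → 059° and 10.6137′; 59 + 10.6137/60 = 59.1768950
  E ⇒ keep positive
Point 3:
  Lat: split at 2 digits → 07° and 53.372′; 7 + 53.372/60 = 7.8895333
  S ⇒ negate
  λ: degrees = first 3 digits = 75, minutes = 41.644; 75 + 41.644/60 = 75.6940667
  E → positive
Point 4:
  φ: split at 2 digits → 44° and 2.9659′; 44 + 2.9659/60 = 44.0494317
  S ⇒ negate
  Longitude: split at 3 digits → 000° and 23.909′; 0 + 23.909/60 = 0.3984833
  E ⇒ keep positive
Point 5:
  Latitude: split at 2 digits → 47° and 28.6605′; 47 + 28.6605/60 = 47.4776750
  S ⇒ negate
  Longitude: split at 3 digits → 116° and 18.10436′; 116 + 18.10436/60 = 116.3017393
  E ⇒ keep positive

1. 52.678902, -10.684219
2. -30.496752, 59.176895
3. -7.889533, 75.694067
4. -44.049432, 0.398483
5. -47.477675, 116.301739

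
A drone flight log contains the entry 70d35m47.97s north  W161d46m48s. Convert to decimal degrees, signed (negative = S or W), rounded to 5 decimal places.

Lat: 70 + 35/60 + 47.97/3600 = 70.596658
N ⇒ keep positive
Longitude: 161 + 46/60 + 48/3600 = 161.780000
W ⇒ negate

70.59666, -161.78000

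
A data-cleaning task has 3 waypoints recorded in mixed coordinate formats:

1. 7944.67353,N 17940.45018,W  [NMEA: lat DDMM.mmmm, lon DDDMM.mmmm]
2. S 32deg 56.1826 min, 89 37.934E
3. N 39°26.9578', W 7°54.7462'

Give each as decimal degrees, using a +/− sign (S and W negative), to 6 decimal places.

1. 79.744559, -179.674170
2. -32.936377, 89.632233
3. 39.449297, -7.912437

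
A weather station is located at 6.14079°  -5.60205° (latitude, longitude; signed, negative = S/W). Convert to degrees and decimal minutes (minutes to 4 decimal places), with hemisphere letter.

6° 8.4474′ N, 5° 36.1230′ W

Latitude: minutes = (6.140790 − 6) × 60 = 8.447400
Longitude is negative → W; |value| = 5.602050
Lon: fractional part 0.602050 → 36.123000 minutes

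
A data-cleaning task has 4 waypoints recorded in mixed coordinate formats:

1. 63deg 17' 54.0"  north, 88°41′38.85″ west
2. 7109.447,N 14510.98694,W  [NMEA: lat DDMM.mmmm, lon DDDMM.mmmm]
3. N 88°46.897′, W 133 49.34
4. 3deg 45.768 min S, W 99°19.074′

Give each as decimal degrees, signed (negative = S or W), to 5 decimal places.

1. 63.29833, -88.69413
2. 71.15745, -145.18312
3. 88.78162, -133.82233
4. -3.76280, -99.31790

Point 1:
  φ: 63 + 17/60 + 54/3600 = 63.298333
  N ⇒ keep positive
  λ: 41′ + 38.85″ = 41.64750′; 88 + 41.64750/60 = 88.694125
  hemisphere W, so the sign is −
Point 2:
  Lat: split at 2 digits → 71° and 9.447′; 71 + 9.447/60 = 71.157450
  N ⇒ keep positive
  Longitude: split at 3 digits → 145° and 10.98694′; 145 + 10.98694/60 = 145.183116
  W ⇒ negate
Point 3:
  Latitude: 88 + 46.897/60 = 88.781617
  N ⇒ keep positive
  λ: 133 + 49.34/60 = 133.822333
  hemisphere W, so the sign is −
Point 4:
  φ: 45.768′ = 0.762800°; total 3.762800
  hemisphere S, so the sign is −
  λ: 19.074′ = 0.317900°; total 99.317900
  W ⇒ negate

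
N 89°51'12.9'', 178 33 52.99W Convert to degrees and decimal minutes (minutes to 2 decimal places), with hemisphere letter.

89° 51.22′ N, 178° 33.88′ W

Lat: 51 + 12.9/60 = 51.2150′
Lon: 33 + 52.99/60 = 33.8832′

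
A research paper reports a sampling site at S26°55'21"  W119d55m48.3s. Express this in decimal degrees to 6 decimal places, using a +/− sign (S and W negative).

-26.922500, -119.930083

Lat: 26° + 55/60 + 21/3600 = 26 + 0.916667 + 0.005833 = 26.9225000
hemisphere S, so the sign is −
Longitude: 55′ + 48.3″ = 55.80500′; 119 + 55.80500/60 = 119.9300833
hemisphere W, so the sign is −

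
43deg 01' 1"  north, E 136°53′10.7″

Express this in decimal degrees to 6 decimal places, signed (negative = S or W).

Lat: 43 + 1/60 + 1/3600 = 43.0169444
N ⇒ keep positive
Lon: 136 + 53/60 + 10.7/3600 = 136.8863056
E → positive

43.016944, 136.886306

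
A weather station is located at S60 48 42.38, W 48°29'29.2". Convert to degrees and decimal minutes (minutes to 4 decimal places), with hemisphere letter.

60° 48.7063′ S, 48° 29.4867′ W

φ: seconds/60 = 0.70633; minutes = 48 + 0.70633 = 48.706333
Lon: seconds/60 = 0.48667; minutes = 29 + 0.48667 = 29.486667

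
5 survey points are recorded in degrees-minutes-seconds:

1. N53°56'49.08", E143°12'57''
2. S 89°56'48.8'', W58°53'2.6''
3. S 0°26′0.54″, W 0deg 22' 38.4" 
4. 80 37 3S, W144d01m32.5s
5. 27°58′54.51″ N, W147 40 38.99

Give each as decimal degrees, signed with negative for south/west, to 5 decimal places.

Point 1:
  Latitude: 53° + 56/60 + 49.08/3600 = 53 + 0.933333 + 0.013633 = 53.946967
  N ⇒ keep positive
  Longitude: 12′ + 57″ = 12.95000′; 143 + 12.95000/60 = 143.215833
  E ⇒ keep positive
Point 2:
  Latitude: 89° + 56/60 + 48.8/3600 = 89 + 0.933333 + 0.013556 = 89.946889
  S → negative
  λ: 53′ + 2.6″ = 53.04333′; 58 + 53.04333/60 = 58.884056
  W ⇒ negate
Point 3:
  Lat: 26′ + 0.54″ = 26.00900′; 0 + 26.00900/60 = 0.433483
  S → negative
  Longitude: 0 + 22/60 + 38.4/3600 = 0.377333
  W ⇒ negate
Point 4:
  φ: 80 + 37/60 + 3/3600 = 80.617500
  hemisphere S, so the sign is −
  λ: 144 + 1/60 + 32.5/3600 = 144.025694
  W → negative
Point 5:
  φ: 27° + 58/60 + 54.51/3600 = 27 + 0.966667 + 0.015142 = 27.981808
  N ⇒ keep positive
  Longitude: 147 + 40/60 + 38.99/3600 = 147.677497
  W → negative

1. 53.94697, 143.21583
2. -89.94689, -58.88406
3. -0.43348, -0.37733
4. -80.61750, -144.02569
5. 27.98181, -147.67750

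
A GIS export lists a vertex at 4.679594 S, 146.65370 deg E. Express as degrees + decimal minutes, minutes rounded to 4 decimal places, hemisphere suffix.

4° 40.7756′ S, 146° 39.2220′ E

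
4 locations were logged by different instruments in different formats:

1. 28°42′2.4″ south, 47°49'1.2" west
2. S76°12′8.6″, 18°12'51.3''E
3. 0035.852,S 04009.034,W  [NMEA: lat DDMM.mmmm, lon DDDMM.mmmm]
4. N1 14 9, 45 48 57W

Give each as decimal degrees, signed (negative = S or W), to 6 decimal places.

Point 1:
  Latitude: 42′ + 2.4″ = 42.04000′; 28 + 42.04000/60 = 28.7006667
  S ⇒ negate
  λ: 47 + 49/60 + 1.2/3600 = 47.8170000
  hemisphere W, so the sign is −
Point 2:
  φ: 76 + 12/60 + 8.6/3600 = 76.2023889
  S → negative
  λ: 18 + 12/60 + 51.3/3600 = 18.2142500
  E → positive
Point 3:
  Latitude: degrees = first 2 digits = 0, minutes = 35.852; 0 + 35.852/60 = 0.5975333
  S → negative
  λ: degrees = first 3 digits = 40, minutes = 9.034; 40 + 9.034/60 = 40.1505667
  W ⇒ negate
Point 4:
  Latitude: 1 + 14/60 + 9/3600 = 1.2358333
  N → positive
  λ: 45 + 48/60 + 57/3600 = 45.8158333
  W ⇒ negate

1. -28.700667, -47.817000
2. -76.202389, 18.214250
3. -0.597533, -40.150567
4. 1.235833, -45.815833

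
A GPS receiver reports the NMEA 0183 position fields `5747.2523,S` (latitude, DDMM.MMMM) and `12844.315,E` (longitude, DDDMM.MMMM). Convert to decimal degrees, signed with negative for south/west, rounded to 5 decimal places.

-57.78754, 128.73858

φ: split at 2 digits → 57° and 47.2523′; 57 + 47.2523/60 = 57.787538
hemisphere S, so the sign is −
Longitude: split at 3 digits → 128° and 44.315′; 128 + 44.315/60 = 128.738583
E → positive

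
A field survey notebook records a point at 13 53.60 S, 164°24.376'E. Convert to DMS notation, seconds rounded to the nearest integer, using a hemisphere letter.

φ: 53.60000′ → 53′ and 0.60000 × 60 = 36.00″
Lon: 24.37600′ → 24′ and 0.37600 × 60 = 22.56″

13°53′36″ S, 164°24′23″ E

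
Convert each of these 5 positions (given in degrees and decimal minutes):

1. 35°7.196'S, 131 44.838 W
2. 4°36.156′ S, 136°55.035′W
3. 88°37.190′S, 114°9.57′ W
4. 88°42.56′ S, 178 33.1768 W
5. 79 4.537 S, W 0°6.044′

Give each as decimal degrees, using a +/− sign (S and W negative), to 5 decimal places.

1. -35.11993, -131.74730
2. -4.60260, -136.91725
3. -88.61983, -114.15950
4. -88.70933, -178.55295
5. -79.07562, -0.10073

Point 1:
  Latitude: 7.196′ = 0.119933°; total 35.119933
  hemisphere S, so the sign is −
  Lon: 131 + 44.838/60 = 131.747300
  W → negative
Point 2:
  Latitude: 36.156′ = 0.602600°; total 4.602600
  S ⇒ negate
  Longitude: 136 + 55.035/60 = 136.917250
  W → negative
Point 3:
  Lat: 37.19′ = 0.619833°; total 88.619833
  hemisphere S, so the sign is −
  Longitude: 114 + 9.57/60 = 114.159500
  hemisphere W, so the sign is −
Point 4:
  Latitude: 42.56′ = 0.709333°; total 88.709333
  S → negative
  λ: 178 + 33.1768/60 = 178.552947
  W ⇒ negate
Point 5:
  Latitude: 4.537′ = 0.075617°; total 79.075617
  hemisphere S, so the sign is −
  λ: 0 + 6.044/60 = 0.100733
  W ⇒ negate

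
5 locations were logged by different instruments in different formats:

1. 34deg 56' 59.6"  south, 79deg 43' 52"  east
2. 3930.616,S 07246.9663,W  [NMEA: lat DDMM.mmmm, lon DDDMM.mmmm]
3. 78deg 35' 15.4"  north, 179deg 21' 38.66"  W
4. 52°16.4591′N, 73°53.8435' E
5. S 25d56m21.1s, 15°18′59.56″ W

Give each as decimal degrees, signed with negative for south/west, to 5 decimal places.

1. -34.94989, 79.73111
2. -39.51027, -72.78277
3. 78.58761, -179.36074
4. 52.27432, 73.89739
5. -25.93919, -15.31654

Point 1:
  Lat: 34° + 56/60 + 59.6/3600 = 34 + 0.933333 + 0.016556 = 34.949889
  S ⇒ negate
  Longitude: 79° + 43/60 + 52/3600 = 79 + 0.716667 + 0.014444 = 79.731111
  E → positive
Point 2:
  Lat: split at 2 digits → 39° and 30.616′; 39 + 30.616/60 = 39.510267
  hemisphere S, so the sign is −
  λ: degrees = first 3 digits = 72, minutes = 46.9663; 72 + 46.9663/60 = 72.782772
  W → negative
Point 3:
  Latitude: 78 + 35/60 + 15.4/3600 = 78.587611
  N ⇒ keep positive
  Lon: 179 + 21/60 + 38.66/3600 = 179.360739
  W → negative
Point 4:
  Latitude: 16.4591′ = 0.274318°; total 52.274318
  N → positive
  Lon: 73 + 53.8435/60 = 73.897392
  E → positive
Point 5:
  φ: 25 + 56/60 + 21.1/3600 = 25.939194
  S → negative
  Longitude: 15 + 18/60 + 59.56/3600 = 15.316544
  hemisphere W, so the sign is −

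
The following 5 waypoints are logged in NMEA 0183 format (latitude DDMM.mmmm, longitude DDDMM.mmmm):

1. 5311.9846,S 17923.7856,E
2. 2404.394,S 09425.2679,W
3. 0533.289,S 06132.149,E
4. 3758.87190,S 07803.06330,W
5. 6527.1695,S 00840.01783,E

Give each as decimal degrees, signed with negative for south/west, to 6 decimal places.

Point 1:
  φ: degrees = first 2 digits = 53, minutes = 11.9846; 53 + 11.9846/60 = 53.1997433
  hemisphere S, so the sign is −
  λ: split at 3 digits → 179° and 23.7856′; 179 + 23.7856/60 = 179.3964267
  E ⇒ keep positive
Point 2:
  φ: split at 2 digits → 24° and 4.394′; 24 + 4.394/60 = 24.0732333
  S → negative
  Lon: degrees = first 3 digits = 94, minutes = 25.2679; 94 + 25.2679/60 = 94.4211317
  W ⇒ negate
Point 3:
  φ: degrees = first 2 digits = 5, minutes = 33.289; 5 + 33.289/60 = 5.5548167
  S ⇒ negate
  λ: degrees = first 3 digits = 61, minutes = 32.149; 61 + 32.149/60 = 61.5358167
  E → positive
Point 4:
  Lat: degrees = first 2 digits = 37, minutes = 58.8719; 37 + 58.8719/60 = 37.9811983
  S ⇒ negate
  λ: degrees = first 3 digits = 78, minutes = 3.0633; 78 + 3.0633/60 = 78.0510550
  hemisphere W, so the sign is −
Point 5:
  φ: degrees = first 2 digits = 65, minutes = 27.1695; 65 + 27.1695/60 = 65.4528250
  S → negative
  λ: split at 3 digits → 008° and 40.01783′; 8 + 40.01783/60 = 8.6669638
  E ⇒ keep positive

1. -53.199743, 179.396427
2. -24.073233, -94.421132
3. -5.554817, 61.535817
4. -37.981198, -78.051055
5. -65.452825, 8.666964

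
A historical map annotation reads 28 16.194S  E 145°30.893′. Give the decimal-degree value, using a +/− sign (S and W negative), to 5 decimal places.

Latitude: 16.194′ = 0.269900°; total 28.269900
S ⇒ negate
Longitude: 30.893′ = 0.514883°; total 145.514883
E → positive

-28.26990, 145.51488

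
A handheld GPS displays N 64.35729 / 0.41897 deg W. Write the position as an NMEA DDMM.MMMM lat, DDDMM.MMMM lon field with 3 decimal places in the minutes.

6421.437,N / 00025.138,W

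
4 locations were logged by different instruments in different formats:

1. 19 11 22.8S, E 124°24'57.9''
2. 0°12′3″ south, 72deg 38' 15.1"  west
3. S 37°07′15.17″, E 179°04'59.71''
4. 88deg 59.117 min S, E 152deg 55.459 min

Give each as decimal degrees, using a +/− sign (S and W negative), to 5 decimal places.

1. -19.18967, 124.41608
2. -0.20083, -72.63753
3. -37.12088, 179.08325
4. -88.98528, 152.92432

Point 1:
  Lat: 19 + 11/60 + 22.8/3600 = 19.189667
  S → negative
  λ: 124 + 24/60 + 57.9/3600 = 124.416083
  E ⇒ keep positive
Point 2:
  Latitude: 0 + 12/60 + 3/3600 = 0.200833
  hemisphere S, so the sign is −
  Lon: 38′ + 15.1″ = 38.25167′; 72 + 38.25167/60 = 72.637528
  W ⇒ negate
Point 3:
  Latitude: 37° + 7/60 + 15.17/3600 = 37 + 0.116667 + 0.004214 = 37.120881
  S → negative
  Longitude: 179 + 4/60 + 59.71/3600 = 179.083253
  E ⇒ keep positive
Point 4:
  φ: 59.117′ = 0.985283°; total 88.985283
  hemisphere S, so the sign is −
  λ: 55.459′ = 0.924317°; total 152.924317
  E ⇒ keep positive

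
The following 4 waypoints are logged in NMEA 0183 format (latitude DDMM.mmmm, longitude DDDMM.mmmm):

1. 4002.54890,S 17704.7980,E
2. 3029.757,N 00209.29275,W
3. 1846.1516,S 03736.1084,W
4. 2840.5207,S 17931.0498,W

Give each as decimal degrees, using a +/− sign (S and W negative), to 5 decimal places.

1. -40.04248, 177.07997
2. 30.49595, -2.15488
3. -18.76919, -37.60181
4. -28.67535, -179.51750

Point 1:
  Lat: degrees = first 2 digits = 40, minutes = 2.5489; 40 + 2.5489/60 = 40.042482
  S ⇒ negate
  Lon: split at 3 digits → 177° and 4.798′; 177 + 4.798/60 = 177.079967
  E → positive
Point 2:
  Latitude: split at 2 digits → 30° and 29.757′; 30 + 29.757/60 = 30.495950
  N → positive
  Lon: degrees = first 3 digits = 2, minutes = 9.29275; 2 + 9.29275/60 = 2.154879
  hemisphere W, so the sign is −
Point 3:
  φ: degrees = first 2 digits = 18, minutes = 46.1516; 18 + 46.1516/60 = 18.769193
  S → negative
  Lon: degrees = first 3 digits = 37, minutes = 36.1084; 37 + 36.1084/60 = 37.601807
  W ⇒ negate
Point 4:
  φ: degrees = first 2 digits = 28, minutes = 40.5207; 28 + 40.5207/60 = 28.675345
  S → negative
  Lon: split at 3 digits → 179° and 31.0498′; 179 + 31.0498/60 = 179.517497
  W → negative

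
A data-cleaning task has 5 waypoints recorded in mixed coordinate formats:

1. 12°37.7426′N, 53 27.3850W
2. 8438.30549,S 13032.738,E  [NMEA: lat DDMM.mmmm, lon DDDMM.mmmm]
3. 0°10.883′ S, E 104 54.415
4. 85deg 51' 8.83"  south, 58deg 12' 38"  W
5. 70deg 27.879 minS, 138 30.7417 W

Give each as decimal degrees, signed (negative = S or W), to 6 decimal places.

Point 1:
  φ: 12 + 37.7426/60 = 12.6290433
  N → positive
  Lon: 53 + 27.385/60 = 53.4564167
  W ⇒ negate
Point 2:
  Latitude: split at 2 digits → 84° and 38.30549′; 84 + 38.30549/60 = 84.6384248
  S ⇒ negate
  Lon: split at 3 digits → 130° and 32.738′; 130 + 32.738/60 = 130.5456333
  E ⇒ keep positive
Point 3:
  Lat: 10.883′ = 0.181383°; total 0.1813833
  S → negative
  λ: 104 + 54.415/60 = 104.9069167
  E → positive
Point 4:
  Latitude: 85 + 51/60 + 8.83/3600 = 85.8524528
  hemisphere S, so the sign is −
  Lon: 58 + 12/60 + 38/3600 = 58.2105556
  W ⇒ negate
Point 5:
  φ: 70 + 27.879/60 = 70.4646500
  hemisphere S, so the sign is −
  Longitude: 30.7417′ = 0.512362°; total 138.5123617
  W ⇒ negate

1. 12.629043, -53.456417
2. -84.638425, 130.545633
3. -0.181383, 104.906917
4. -85.852453, -58.210556
5. -70.464650, -138.512362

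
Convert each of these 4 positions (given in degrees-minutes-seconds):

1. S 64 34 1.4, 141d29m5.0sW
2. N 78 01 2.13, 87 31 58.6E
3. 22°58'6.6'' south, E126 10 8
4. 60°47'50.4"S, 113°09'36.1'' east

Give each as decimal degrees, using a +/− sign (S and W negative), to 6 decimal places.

Point 1:
  φ: 34′ + 1.4″ = 34.02333′; 64 + 34.02333/60 = 64.5670556
  S → negative
  Lon: 29′ + 5″ = 29.08333′; 141 + 29.08333/60 = 141.4847222
  W → negative
Point 2:
  Lat: 78° + 1/60 + 2.13/3600 = 78 + 0.016667 + 0.000592 = 78.0172583
  N ⇒ keep positive
  λ: 87° + 31/60 + 58.6/3600 = 87 + 0.516667 + 0.016278 = 87.5329444
  E → positive
Point 3:
  Latitude: 22° + 58/60 + 6.6/3600 = 22 + 0.966667 + 0.001833 = 22.9685000
  S → negative
  λ: 126° + 10/60 + 8/3600 = 126 + 0.166667 + 0.002222 = 126.1688889
  E ⇒ keep positive
Point 4:
  Lat: 60° + 47/60 + 50.4/3600 = 60 + 0.783333 + 0.014000 = 60.7973333
  hemisphere S, so the sign is −
  λ: 113° + 9/60 + 36.1/3600 = 113 + 0.150000 + 0.010028 = 113.1600278
  E ⇒ keep positive

1. -64.567056, -141.484722
2. 78.017258, 87.532944
3. -22.968500, 126.168889
4. -60.797333, 113.160028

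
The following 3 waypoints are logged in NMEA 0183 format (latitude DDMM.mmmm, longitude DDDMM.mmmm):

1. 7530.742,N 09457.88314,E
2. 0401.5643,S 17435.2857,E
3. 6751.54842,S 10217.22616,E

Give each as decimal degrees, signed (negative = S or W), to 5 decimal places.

1. 75.51237, 94.96472
2. -4.02607, 174.58810
3. -67.85914, 102.28710

Point 1:
  Lat: degrees = first 2 digits = 75, minutes = 30.742; 75 + 30.742/60 = 75.512367
  N ⇒ keep positive
  Longitude: split at 3 digits → 094° and 57.88314′; 94 + 57.88314/60 = 94.964719
  E → positive
Point 2:
  φ: degrees = first 2 digits = 4, minutes = 1.5643; 4 + 1.5643/60 = 4.026072
  hemisphere S, so the sign is −
  Lon: degrees = first 3 digits = 174, minutes = 35.2857; 174 + 35.2857/60 = 174.588095
  E ⇒ keep positive
Point 3:
  Lat: degrees = first 2 digits = 67, minutes = 51.54842; 67 + 51.54842/60 = 67.859140
  S ⇒ negate
  Longitude: degrees = first 3 digits = 102, minutes = 17.22616; 102 + 17.22616/60 = 102.287103
  E → positive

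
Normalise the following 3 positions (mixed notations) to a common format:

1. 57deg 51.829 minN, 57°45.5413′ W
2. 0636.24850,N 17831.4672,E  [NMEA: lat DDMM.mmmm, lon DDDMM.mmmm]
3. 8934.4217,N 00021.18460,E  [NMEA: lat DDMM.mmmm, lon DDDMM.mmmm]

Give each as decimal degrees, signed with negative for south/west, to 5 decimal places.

1. 57.86382, -57.75902
2. 6.60414, 178.52445
3. 89.57370, 0.35308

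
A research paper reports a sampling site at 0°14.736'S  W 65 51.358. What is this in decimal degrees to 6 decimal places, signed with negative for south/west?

Latitude: 14.736′ = 0.245600°; total 0.2456000
S → negative
Longitude: 51.358′ = 0.855967°; total 65.8559667
W → negative

-0.245600, -65.855967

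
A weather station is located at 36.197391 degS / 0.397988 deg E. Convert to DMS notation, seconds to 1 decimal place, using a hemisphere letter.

36°11′50.6″ S, 0°23′52.8″ E

Lat: 0.197391 × 60 = 11.84346′ → 11′, remainder × 60 = 50.608″
Longitude: 0.397988° → 23.87928′; 0.87928 × 60 = 52.757″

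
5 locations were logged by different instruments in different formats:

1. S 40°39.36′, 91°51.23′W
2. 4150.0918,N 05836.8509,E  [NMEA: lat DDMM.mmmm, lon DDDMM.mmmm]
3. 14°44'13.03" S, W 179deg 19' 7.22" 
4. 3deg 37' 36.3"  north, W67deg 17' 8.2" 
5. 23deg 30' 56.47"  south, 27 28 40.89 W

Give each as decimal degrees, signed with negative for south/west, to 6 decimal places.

Point 1:
  φ: 39.36′ = 0.656000°; total 40.6560000
  S ⇒ negate
  Longitude: 91 + 51.23/60 = 91.8538333
  W ⇒ negate
Point 2:
  φ: split at 2 digits → 41° and 50.0918′; 41 + 50.0918/60 = 41.8348633
  N → positive
  Longitude: degrees = first 3 digits = 58, minutes = 36.8509; 58 + 36.8509/60 = 58.6141817
  E → positive
Point 3:
  Latitude: 14 + 44/60 + 13.03/3600 = 14.7369528
  hemisphere S, so the sign is −
  Longitude: 179 + 19/60 + 7.22/3600 = 179.3186722
  W ⇒ negate
Point 4:
  φ: 3° + 37/60 + 36.3/3600 = 3 + 0.616667 + 0.010083 = 3.6267500
  N ⇒ keep positive
  λ: 17′ + 8.2″ = 17.13667′; 67 + 17.13667/60 = 67.2856111
  W → negative
Point 5:
  Latitude: 23° + 30/60 + 56.47/3600 = 23 + 0.500000 + 0.015686 = 23.5156861
  S ⇒ negate
  Lon: 27 + 28/60 + 40.89/3600 = 27.4780250
  W → negative

1. -40.656000, -91.853833
2. 41.834863, 58.614182
3. -14.736953, -179.318672
4. 3.626750, -67.285611
5. -23.515686, -27.478025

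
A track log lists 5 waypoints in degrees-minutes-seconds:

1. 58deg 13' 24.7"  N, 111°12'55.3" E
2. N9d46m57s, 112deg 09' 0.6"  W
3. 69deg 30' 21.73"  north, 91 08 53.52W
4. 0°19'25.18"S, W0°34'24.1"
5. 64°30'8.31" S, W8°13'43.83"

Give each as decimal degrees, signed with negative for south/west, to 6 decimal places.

Point 1:
  Latitude: 58 + 13/60 + 24.7/3600 = 58.2235278
  N ⇒ keep positive
  λ: 111 + 12/60 + 55.3/3600 = 111.2153611
  E ⇒ keep positive
Point 2:
  Lat: 9° + 46/60 + 57/3600 = 9 + 0.766667 + 0.015833 = 9.7825000
  N → positive
  Longitude: 112 + 9/60 + 0.6/3600 = 112.1501667
  W ⇒ negate
Point 3:
  Latitude: 69 + 30/60 + 21.73/3600 = 69.5060361
  N → positive
  Lon: 91 + 8/60 + 53.52/3600 = 91.1482000
  hemisphere W, so the sign is −
Point 4:
  Latitude: 0° + 19/60 + 25.18/3600 = 0 + 0.316667 + 0.006994 = 0.3236611
  hemisphere S, so the sign is −
  Lon: 0 + 34/60 + 24.1/3600 = 0.5733611
  W → negative
Point 5:
  Latitude: 64 + 30/60 + 8.31/3600 = 64.5023083
  S ⇒ negate
  λ: 13′ + 43.83″ = 13.73050′; 8 + 13.73050/60 = 8.2288417
  W → negative

1. 58.223528, 111.215361
2. 9.782500, -112.150167
3. 69.506036, -91.148200
4. -0.323661, -0.573361
5. -64.502308, -8.228842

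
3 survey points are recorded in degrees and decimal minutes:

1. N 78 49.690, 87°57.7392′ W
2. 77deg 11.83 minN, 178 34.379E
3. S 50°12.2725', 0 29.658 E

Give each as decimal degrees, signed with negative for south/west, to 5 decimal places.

Point 1:
  Lat: 78 + 49.69/60 = 78.828167
  N → positive
  Lon: 87 + 57.7392/60 = 87.962320
  hemisphere W, so the sign is −
Point 2:
  Lat: 11.83′ = 0.197167°; total 77.197167
  N ⇒ keep positive
  Lon: 34.379′ = 0.572983°; total 178.572983
  E ⇒ keep positive
Point 3:
  φ: 12.2725′ = 0.204542°; total 50.204542
  S ⇒ negate
  Longitude: 29.658′ = 0.494300°; total 0.494300
  E ⇒ keep positive

1. 78.82817, -87.96232
2. 77.19717, 178.57298
3. -50.20454, 0.49430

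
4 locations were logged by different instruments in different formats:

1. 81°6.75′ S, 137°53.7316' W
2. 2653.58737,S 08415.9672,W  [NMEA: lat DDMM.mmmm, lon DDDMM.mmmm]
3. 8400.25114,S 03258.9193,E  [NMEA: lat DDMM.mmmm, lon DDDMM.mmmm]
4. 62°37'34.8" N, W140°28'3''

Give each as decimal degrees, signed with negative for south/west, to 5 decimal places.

1. -81.11250, -137.89553
2. -26.89312, -84.26612
3. -84.00419, 32.98199
4. 62.62633, -140.46750

Point 1:
  φ: 6.75′ = 0.112500°; total 81.112500
  hemisphere S, so the sign is −
  λ: 53.7316′ = 0.895527°; total 137.895527
  W → negative
Point 2:
  φ: split at 2 digits → 26° and 53.58737′; 26 + 53.58737/60 = 26.893123
  hemisphere S, so the sign is −
  Longitude: split at 3 digits → 084° and 15.9672′; 84 + 15.9672/60 = 84.266120
  W ⇒ negate
Point 3:
  Lat: degrees = first 2 digits = 84, minutes = 0.25114; 84 + 0.25114/60 = 84.004186
  hemisphere S, so the sign is −
  Lon: split at 3 digits → 032° and 58.9193′; 32 + 58.9193/60 = 32.981988
  E ⇒ keep positive
Point 4:
  Latitude: 62° + 37/60 + 34.8/3600 = 62 + 0.616667 + 0.009667 = 62.626333
  N → positive
  Lon: 28′ + 3″ = 28.05000′; 140 + 28.05000/60 = 140.467500
  W ⇒ negate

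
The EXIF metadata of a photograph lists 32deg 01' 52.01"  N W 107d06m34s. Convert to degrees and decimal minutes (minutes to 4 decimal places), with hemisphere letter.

32° 1.8668′ N, 107° 6.5667′ W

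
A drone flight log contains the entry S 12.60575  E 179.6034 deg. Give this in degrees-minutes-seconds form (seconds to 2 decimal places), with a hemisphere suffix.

Latitude: 0.605750 × 60 = 36.34500′ → 36′, remainder × 60 = 20.7000″
Lon: 0.603400° → 36.20400′; 0.20400 × 60 = 12.2400″

12°36′20.70″ S, 179°36′12.24″ E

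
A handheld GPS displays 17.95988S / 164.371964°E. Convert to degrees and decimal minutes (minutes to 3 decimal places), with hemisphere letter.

17° 57.593′ S, 164° 22.318′ E

φ: minutes = (17.959880 − 17) × 60 = 57.59280
λ: minutes = (164.371964 − 164) × 60 = 22.31784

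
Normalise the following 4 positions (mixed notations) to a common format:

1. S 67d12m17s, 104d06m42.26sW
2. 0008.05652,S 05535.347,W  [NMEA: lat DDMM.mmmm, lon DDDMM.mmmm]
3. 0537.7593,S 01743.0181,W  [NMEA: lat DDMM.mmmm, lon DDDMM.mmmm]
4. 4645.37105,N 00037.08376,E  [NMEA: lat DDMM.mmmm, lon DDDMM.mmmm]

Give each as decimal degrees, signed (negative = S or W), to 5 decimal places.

1. -67.20472, -104.11174
2. -0.13428, -55.58912
3. -5.62932, -17.71697
4. 46.75618, 0.61806

Point 1:
  Latitude: 67° + 12/60 + 17/3600 = 67 + 0.200000 + 0.004722 = 67.204722
  S → negative
  λ: 104 + 6/60 + 42.26/3600 = 104.111739
  W ⇒ negate
Point 2:
  φ: split at 2 digits → 00° and 8.05652′; 0 + 8.05652/60 = 0.134275
  S → negative
  Longitude: degrees = first 3 digits = 55, minutes = 35.347; 55 + 35.347/60 = 55.589117
  hemisphere W, so the sign is −
Point 3:
  Latitude: degrees = first 2 digits = 5, minutes = 37.7593; 5 + 37.7593/60 = 5.629322
  S ⇒ negate
  Longitude: split at 3 digits → 017° and 43.0181′; 17 + 43.0181/60 = 17.716968
  hemisphere W, so the sign is −
Point 4:
  Lat: degrees = first 2 digits = 46, minutes = 45.37105; 46 + 45.37105/60 = 46.756184
  N → positive
  Longitude: degrees = first 3 digits = 0, minutes = 37.08376; 0 + 37.08376/60 = 0.618063
  E → positive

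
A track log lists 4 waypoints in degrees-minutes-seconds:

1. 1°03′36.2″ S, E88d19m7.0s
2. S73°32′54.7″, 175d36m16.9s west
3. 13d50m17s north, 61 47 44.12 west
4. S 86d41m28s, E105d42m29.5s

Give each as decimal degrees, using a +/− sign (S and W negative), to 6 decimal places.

1. -1.060056, 88.318611
2. -73.548528, -175.604694
3. 13.838056, -61.795589
4. -86.691111, 105.708194

Point 1:
  Latitude: 1° + 3/60 + 36.2/3600 = 1 + 0.050000 + 0.010056 = 1.0600556
  S ⇒ negate
  λ: 88 + 19/60 + 7/3600 = 88.3186111
  E → positive
Point 2:
  Lat: 73 + 32/60 + 54.7/3600 = 73.5485278
  S → negative
  Longitude: 175 + 36/60 + 16.9/3600 = 175.6046944
  hemisphere W, so the sign is −
Point 3:
  Latitude: 13 + 50/60 + 17/3600 = 13.8380556
  N → positive
  Longitude: 61 + 47/60 + 44.12/3600 = 61.7955889
  W → negative
Point 4:
  φ: 86 + 41/60 + 28/3600 = 86.6911111
  hemisphere S, so the sign is −
  Lon: 105° + 42/60 + 29.5/3600 = 105 + 0.700000 + 0.008194 = 105.7081944
  E → positive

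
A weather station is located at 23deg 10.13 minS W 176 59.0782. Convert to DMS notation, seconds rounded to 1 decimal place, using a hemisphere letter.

φ: fractional minutes 0.13000 × 60 = 7.800″
λ: 59.07820′ → 59′ and 0.07820 × 60 = 4.692″

23°10′7.8″ S, 176°59′4.7″ W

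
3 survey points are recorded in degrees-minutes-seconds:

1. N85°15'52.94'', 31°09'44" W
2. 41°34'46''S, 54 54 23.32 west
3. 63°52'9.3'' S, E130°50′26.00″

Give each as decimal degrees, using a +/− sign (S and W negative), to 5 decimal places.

Point 1:
  Lat: 85 + 15/60 + 52.94/3600 = 85.264706
  N → positive
  Longitude: 31 + 9/60 + 44/3600 = 31.162222
  W → negative
Point 2:
  Lat: 41 + 34/60 + 46/3600 = 41.579444
  S ⇒ negate
  Longitude: 54° + 54/60 + 23.32/3600 = 54 + 0.900000 + 0.006478 = 54.906478
  W ⇒ negate
Point 3:
  Latitude: 63° + 52/60 + 9.3/3600 = 63 + 0.866667 + 0.002583 = 63.869250
  S → negative
  Longitude: 130 + 50/60 + 26/3600 = 130.840556
  E ⇒ keep positive

1. 85.26471, -31.16222
2. -41.57944, -54.90648
3. -63.86925, 130.84056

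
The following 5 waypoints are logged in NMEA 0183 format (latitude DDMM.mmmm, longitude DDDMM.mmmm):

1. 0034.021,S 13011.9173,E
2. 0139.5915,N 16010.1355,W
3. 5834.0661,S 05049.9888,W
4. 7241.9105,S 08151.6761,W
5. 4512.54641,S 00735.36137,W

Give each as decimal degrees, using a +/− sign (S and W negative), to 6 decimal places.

Point 1:
  Lat: degrees = first 2 digits = 0, minutes = 34.021; 0 + 34.021/60 = 0.5670167
  S ⇒ negate
  λ: degrees = first 3 digits = 130, minutes = 11.9173; 130 + 11.9173/60 = 130.1986217
  E ⇒ keep positive
Point 2:
  Lat: split at 2 digits → 01° and 39.5915′; 1 + 39.5915/60 = 1.6598583
  N ⇒ keep positive
  λ: degrees = first 3 digits = 160, minutes = 10.1355; 160 + 10.1355/60 = 160.1689250
  W ⇒ negate
Point 3:
  Lat: degrees = first 2 digits = 58, minutes = 34.0661; 58 + 34.0661/60 = 58.5677683
  S → negative
  Lon: degrees = first 3 digits = 50, minutes = 49.9888; 50 + 49.9888/60 = 50.8331467
  W → negative
Point 4:
  Lat: split at 2 digits → 72° and 41.9105′; 72 + 41.9105/60 = 72.6985083
  S ⇒ negate
  Lon: degrees = first 3 digits = 81, minutes = 51.6761; 81 + 51.6761/60 = 81.8612683
  W → negative
Point 5:
  Lat: degrees = first 2 digits = 45, minutes = 12.54641; 45 + 12.54641/60 = 45.2091068
  hemisphere S, so the sign is −
  λ: split at 3 digits → 007° and 35.36137′; 7 + 35.36137/60 = 7.5893562
  W → negative

1. -0.567017, 130.198622
2. 1.659858, -160.168925
3. -58.567768, -50.833147
4. -72.698508, -81.861268
5. -45.209107, -7.589356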